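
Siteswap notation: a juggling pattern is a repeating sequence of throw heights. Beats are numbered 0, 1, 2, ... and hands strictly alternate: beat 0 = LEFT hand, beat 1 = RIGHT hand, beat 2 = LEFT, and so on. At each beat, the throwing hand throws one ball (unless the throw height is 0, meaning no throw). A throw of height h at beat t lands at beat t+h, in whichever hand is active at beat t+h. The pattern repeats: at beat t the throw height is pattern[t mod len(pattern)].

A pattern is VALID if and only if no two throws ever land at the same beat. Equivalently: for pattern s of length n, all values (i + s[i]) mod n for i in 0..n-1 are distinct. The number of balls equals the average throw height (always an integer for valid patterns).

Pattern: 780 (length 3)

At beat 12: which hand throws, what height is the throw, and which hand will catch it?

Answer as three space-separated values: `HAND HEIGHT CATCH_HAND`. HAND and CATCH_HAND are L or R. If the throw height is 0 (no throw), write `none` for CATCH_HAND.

Beat 12: 12 mod 2 = 0, so hand = L
Throw height = pattern[12 mod 3] = pattern[0] = 7
Lands at beat 12+7=19, 19 mod 2 = 1, so catch hand = R

Answer: L 7 R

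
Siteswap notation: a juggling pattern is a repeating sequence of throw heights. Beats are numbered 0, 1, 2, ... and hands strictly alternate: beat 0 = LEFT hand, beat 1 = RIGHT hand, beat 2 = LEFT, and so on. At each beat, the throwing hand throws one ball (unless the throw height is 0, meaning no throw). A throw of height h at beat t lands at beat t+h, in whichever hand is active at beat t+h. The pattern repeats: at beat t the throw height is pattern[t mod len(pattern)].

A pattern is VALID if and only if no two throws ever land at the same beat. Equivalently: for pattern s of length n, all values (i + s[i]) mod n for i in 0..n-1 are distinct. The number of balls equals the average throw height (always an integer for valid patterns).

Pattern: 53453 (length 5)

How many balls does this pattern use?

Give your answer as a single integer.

Pattern = [5, 3, 4, 5, 3], length n = 5
  position 0: throw height = 5, running sum = 5
  position 1: throw height = 3, running sum = 8
  position 2: throw height = 4, running sum = 12
  position 3: throw height = 5, running sum = 17
  position 4: throw height = 3, running sum = 20
Total sum = 20; balls = sum / n = 20 / 5 = 4

Answer: 4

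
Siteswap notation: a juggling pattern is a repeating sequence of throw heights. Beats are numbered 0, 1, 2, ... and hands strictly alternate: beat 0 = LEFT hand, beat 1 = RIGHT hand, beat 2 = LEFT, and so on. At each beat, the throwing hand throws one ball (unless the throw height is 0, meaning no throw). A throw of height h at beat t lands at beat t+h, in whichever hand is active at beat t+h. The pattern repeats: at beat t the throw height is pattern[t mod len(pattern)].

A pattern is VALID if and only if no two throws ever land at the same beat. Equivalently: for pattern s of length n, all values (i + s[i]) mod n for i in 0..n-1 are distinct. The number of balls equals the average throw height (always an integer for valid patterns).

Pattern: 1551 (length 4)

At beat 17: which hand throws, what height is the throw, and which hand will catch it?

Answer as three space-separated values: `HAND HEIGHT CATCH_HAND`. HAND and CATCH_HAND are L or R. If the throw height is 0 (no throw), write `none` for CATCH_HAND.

Answer: R 5 L

Derivation:
Beat 17: 17 mod 2 = 1, so hand = R
Throw height = pattern[17 mod 4] = pattern[1] = 5
Lands at beat 17+5=22, 22 mod 2 = 0, so catch hand = L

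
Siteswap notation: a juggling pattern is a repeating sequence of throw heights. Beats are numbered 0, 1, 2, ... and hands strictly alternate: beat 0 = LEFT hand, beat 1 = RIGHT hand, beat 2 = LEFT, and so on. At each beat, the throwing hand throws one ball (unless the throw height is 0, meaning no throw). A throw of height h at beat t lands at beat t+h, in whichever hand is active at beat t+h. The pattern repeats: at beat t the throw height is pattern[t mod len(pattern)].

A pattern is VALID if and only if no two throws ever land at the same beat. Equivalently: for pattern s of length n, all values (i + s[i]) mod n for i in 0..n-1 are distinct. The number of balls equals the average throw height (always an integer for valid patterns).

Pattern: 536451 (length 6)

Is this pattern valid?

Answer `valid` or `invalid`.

i=0: (i + s[i]) mod n = (0 + 5) mod 6 = 5
i=1: (i + s[i]) mod n = (1 + 3) mod 6 = 4
i=2: (i + s[i]) mod n = (2 + 6) mod 6 = 2
i=3: (i + s[i]) mod n = (3 + 4) mod 6 = 1
i=4: (i + s[i]) mod n = (4 + 5) mod 6 = 3
i=5: (i + s[i]) mod n = (5 + 1) mod 6 = 0
Residues: [5, 4, 2, 1, 3, 0], distinct: True

Answer: valid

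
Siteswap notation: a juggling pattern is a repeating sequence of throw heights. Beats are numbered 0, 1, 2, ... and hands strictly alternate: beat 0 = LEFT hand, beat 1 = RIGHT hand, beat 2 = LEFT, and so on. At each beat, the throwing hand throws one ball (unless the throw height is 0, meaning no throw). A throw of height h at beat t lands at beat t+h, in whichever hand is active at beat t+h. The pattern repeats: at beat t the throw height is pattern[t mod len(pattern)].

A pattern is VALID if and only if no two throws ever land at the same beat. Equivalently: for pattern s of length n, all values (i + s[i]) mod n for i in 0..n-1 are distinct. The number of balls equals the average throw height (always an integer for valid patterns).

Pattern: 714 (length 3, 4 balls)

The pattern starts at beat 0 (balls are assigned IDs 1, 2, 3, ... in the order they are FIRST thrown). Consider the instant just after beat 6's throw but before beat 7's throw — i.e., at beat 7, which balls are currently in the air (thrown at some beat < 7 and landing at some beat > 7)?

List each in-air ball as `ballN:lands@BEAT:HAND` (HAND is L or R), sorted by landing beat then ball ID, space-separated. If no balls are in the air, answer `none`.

Beat 0 (L): throw ball1 h=7 -> lands@7:R; in-air after throw: [b1@7:R]
Beat 1 (R): throw ball2 h=1 -> lands@2:L; in-air after throw: [b2@2:L b1@7:R]
Beat 2 (L): throw ball2 h=4 -> lands@6:L; in-air after throw: [b2@6:L b1@7:R]
Beat 3 (R): throw ball3 h=7 -> lands@10:L; in-air after throw: [b2@6:L b1@7:R b3@10:L]
Beat 4 (L): throw ball4 h=1 -> lands@5:R; in-air after throw: [b4@5:R b2@6:L b1@7:R b3@10:L]
Beat 5 (R): throw ball4 h=4 -> lands@9:R; in-air after throw: [b2@6:L b1@7:R b4@9:R b3@10:L]
Beat 6 (L): throw ball2 h=7 -> lands@13:R; in-air after throw: [b1@7:R b4@9:R b3@10:L b2@13:R]
Beat 7 (R): throw ball1 h=1 -> lands@8:L; in-air after throw: [b1@8:L b4@9:R b3@10:L b2@13:R]

Answer: ball4:lands@9:R ball3:lands@10:L ball2:lands@13:R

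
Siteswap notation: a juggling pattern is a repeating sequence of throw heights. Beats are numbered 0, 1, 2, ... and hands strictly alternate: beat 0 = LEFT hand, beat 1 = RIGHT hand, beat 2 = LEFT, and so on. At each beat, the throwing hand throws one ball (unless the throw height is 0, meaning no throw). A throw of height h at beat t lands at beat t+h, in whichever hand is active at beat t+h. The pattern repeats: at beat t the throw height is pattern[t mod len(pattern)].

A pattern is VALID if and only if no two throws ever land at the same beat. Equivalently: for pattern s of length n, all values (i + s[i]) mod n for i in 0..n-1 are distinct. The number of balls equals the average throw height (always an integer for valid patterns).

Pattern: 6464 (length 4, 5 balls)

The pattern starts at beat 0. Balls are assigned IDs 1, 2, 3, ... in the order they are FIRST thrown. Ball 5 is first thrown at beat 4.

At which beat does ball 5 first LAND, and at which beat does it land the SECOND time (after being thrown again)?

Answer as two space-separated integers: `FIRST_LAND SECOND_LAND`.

Beat 0 (L): throw ball1 h=6 -> lands@6:L; in-air after throw: [b1@6:L]
Beat 1 (R): throw ball2 h=4 -> lands@5:R; in-air after throw: [b2@5:R b1@6:L]
Beat 2 (L): throw ball3 h=6 -> lands@8:L; in-air after throw: [b2@5:R b1@6:L b3@8:L]
Beat 3 (R): throw ball4 h=4 -> lands@7:R; in-air after throw: [b2@5:R b1@6:L b4@7:R b3@8:L]
Beat 4 (L): throw ball5 h=6 -> lands@10:L; in-air after throw: [b2@5:R b1@6:L b4@7:R b3@8:L b5@10:L]
Beat 5 (R): throw ball2 h=4 -> lands@9:R; in-air after throw: [b1@6:L b4@7:R b3@8:L b2@9:R b5@10:L]
Beat 6 (L): throw ball1 h=6 -> lands@12:L; in-air after throw: [b4@7:R b3@8:L b2@9:R b5@10:L b1@12:L]
Beat 7 (R): throw ball4 h=4 -> lands@11:R; in-air after throw: [b3@8:L b2@9:R b5@10:L b4@11:R b1@12:L]
Beat 8 (L): throw ball3 h=6 -> lands@14:L; in-air after throw: [b2@9:R b5@10:L b4@11:R b1@12:L b3@14:L]
Beat 9 (R): throw ball2 h=4 -> lands@13:R; in-air after throw: [b5@10:L b4@11:R b1@12:L b2@13:R b3@14:L]
Beat 10 (L): throw ball5 h=6 -> lands@16:L; in-air after throw: [b4@11:R b1@12:L b2@13:R b3@14:L b5@16:L]
Beat 11 (R): throw ball4 h=4 -> lands@15:R; in-air after throw: [b1@12:L b2@13:R b3@14:L b4@15:R b5@16:L]
Beat 12 (L): throw ball1 h=6 -> lands@18:L; in-air after throw: [b2@13:R b3@14:L b4@15:R b5@16:L b1@18:L]
Beat 13 (R): throw ball2 h=4 -> lands@17:R; in-air after throw: [b3@14:L b4@15:R b5@16:L b2@17:R b1@18:L]
Beat 14 (L): throw ball3 h=6 -> lands@20:L; in-air after throw: [b4@15:R b5@16:L b2@17:R b1@18:L b3@20:L]
Beat 15 (R): throw ball4 h=4 -> lands@19:R; in-air after throw: [b5@16:L b2@17:R b1@18:L b4@19:R b3@20:L]
Beat 16 (L): throw ball5 h=6 -> lands@22:L; in-air after throw: [b2@17:R b1@18:L b4@19:R b3@20:L b5@22:L]
Ball 5: thrown@4 h=6 -> first land @10; rethrown@10 h=6 -> second land @16

Answer: 10 16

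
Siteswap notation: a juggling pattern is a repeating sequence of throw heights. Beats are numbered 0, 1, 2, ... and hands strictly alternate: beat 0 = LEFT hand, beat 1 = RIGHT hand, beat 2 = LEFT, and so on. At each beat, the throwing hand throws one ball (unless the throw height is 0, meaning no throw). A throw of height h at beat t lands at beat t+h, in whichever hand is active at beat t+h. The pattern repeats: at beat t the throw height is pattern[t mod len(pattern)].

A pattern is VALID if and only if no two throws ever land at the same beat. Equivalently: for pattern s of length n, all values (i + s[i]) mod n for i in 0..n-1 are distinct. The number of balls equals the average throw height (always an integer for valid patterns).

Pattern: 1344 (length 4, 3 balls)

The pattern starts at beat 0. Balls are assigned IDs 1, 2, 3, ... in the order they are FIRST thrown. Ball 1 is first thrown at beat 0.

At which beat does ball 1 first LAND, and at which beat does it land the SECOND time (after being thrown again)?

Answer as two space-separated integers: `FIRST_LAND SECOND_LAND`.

Beat 0 (L): throw ball1 h=1 -> lands@1:R; in-air after throw: [b1@1:R]
Beat 1 (R): throw ball1 h=3 -> lands@4:L; in-air after throw: [b1@4:L]
Beat 2 (L): throw ball2 h=4 -> lands@6:L; in-air after throw: [b1@4:L b2@6:L]
Beat 3 (R): throw ball3 h=4 -> lands@7:R; in-air after throw: [b1@4:L b2@6:L b3@7:R]
Beat 4 (L): throw ball1 h=1 -> lands@5:R; in-air after throw: [b1@5:R b2@6:L b3@7:R]
Ball 1: thrown@0 h=1 -> first land @1; rethrown@1 h=3 -> second land @4

Answer: 1 4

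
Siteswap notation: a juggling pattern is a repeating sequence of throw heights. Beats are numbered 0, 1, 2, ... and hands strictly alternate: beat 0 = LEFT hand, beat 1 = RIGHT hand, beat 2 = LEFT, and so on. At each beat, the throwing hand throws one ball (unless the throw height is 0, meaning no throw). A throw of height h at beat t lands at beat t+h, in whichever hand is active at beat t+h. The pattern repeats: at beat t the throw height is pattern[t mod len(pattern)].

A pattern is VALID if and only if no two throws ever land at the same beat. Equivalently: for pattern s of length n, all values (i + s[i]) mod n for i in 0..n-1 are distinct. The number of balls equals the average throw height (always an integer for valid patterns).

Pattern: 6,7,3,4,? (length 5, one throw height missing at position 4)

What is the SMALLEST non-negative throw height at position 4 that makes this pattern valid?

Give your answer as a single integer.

i=0: (0 + 6) mod 5 = 1
i=1: (1 + 7) mod 5 = 3
i=2: (2 + 3) mod 5 = 0
i=3: (3 + 4) mod 5 = 2
i=4: s[i]=? (unknown)
Known residues: [0, 1, 2, 3]; need a permutation of 0..4, so missing residue r = 4
Need (4 + s) mod 5 = 4; smallest s = (4 - 4) mod 5 = 0

Answer: 0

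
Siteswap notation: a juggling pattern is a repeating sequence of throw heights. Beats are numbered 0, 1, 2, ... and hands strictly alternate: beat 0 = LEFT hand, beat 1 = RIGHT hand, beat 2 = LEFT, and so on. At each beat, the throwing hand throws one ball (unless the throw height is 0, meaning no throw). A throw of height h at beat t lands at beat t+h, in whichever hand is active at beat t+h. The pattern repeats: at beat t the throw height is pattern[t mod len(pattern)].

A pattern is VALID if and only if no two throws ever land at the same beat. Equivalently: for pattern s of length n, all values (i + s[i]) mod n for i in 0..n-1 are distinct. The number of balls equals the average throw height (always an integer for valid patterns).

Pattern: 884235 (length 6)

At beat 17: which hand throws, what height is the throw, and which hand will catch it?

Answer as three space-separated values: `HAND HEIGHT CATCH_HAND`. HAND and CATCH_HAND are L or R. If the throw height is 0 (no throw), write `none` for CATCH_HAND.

Beat 17: 17 mod 2 = 1, so hand = R
Throw height = pattern[17 mod 6] = pattern[5] = 5
Lands at beat 17+5=22, 22 mod 2 = 0, so catch hand = L

Answer: R 5 L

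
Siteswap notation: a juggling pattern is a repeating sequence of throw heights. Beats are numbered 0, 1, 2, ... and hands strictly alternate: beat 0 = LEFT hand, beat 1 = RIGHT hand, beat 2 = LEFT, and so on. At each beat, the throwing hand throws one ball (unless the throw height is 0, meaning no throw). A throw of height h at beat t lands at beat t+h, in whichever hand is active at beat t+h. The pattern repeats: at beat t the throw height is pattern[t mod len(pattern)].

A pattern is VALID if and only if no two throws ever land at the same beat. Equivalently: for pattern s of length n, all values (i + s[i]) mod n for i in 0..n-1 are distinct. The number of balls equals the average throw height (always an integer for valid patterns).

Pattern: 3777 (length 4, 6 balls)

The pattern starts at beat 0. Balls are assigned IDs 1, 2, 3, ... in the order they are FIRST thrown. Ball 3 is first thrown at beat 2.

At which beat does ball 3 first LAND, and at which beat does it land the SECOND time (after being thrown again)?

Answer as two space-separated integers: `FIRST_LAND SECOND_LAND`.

Beat 0 (L): throw ball1 h=3 -> lands@3:R; in-air after throw: [b1@3:R]
Beat 1 (R): throw ball2 h=7 -> lands@8:L; in-air after throw: [b1@3:R b2@8:L]
Beat 2 (L): throw ball3 h=7 -> lands@9:R; in-air after throw: [b1@3:R b2@8:L b3@9:R]
Beat 3 (R): throw ball1 h=7 -> lands@10:L; in-air after throw: [b2@8:L b3@9:R b1@10:L]
Beat 4 (L): throw ball4 h=3 -> lands@7:R; in-air after throw: [b4@7:R b2@8:L b3@9:R b1@10:L]
Beat 5 (R): throw ball5 h=7 -> lands@12:L; in-air after throw: [b4@7:R b2@8:L b3@9:R b1@10:L b5@12:L]
Beat 6 (L): throw ball6 h=7 -> lands@13:R; in-air after throw: [b4@7:R b2@8:L b3@9:R b1@10:L b5@12:L b6@13:R]
Beat 7 (R): throw ball4 h=7 -> lands@14:L; in-air after throw: [b2@8:L b3@9:R b1@10:L b5@12:L b6@13:R b4@14:L]
Beat 8 (L): throw ball2 h=3 -> lands@11:R; in-air after throw: [b3@9:R b1@10:L b2@11:R b5@12:L b6@13:R b4@14:L]
Beat 9 (R): throw ball3 h=7 -> lands@16:L; in-air after throw: [b1@10:L b2@11:R b5@12:L b6@13:R b4@14:L b3@16:L]
Beat 10 (L): throw ball1 h=7 -> lands@17:R; in-air after throw: [b2@11:R b5@12:L b6@13:R b4@14:L b3@16:L b1@17:R]
Beat 11 (R): throw ball2 h=7 -> lands@18:L; in-air after throw: [b5@12:L b6@13:R b4@14:L b3@16:L b1@17:R b2@18:L]
Beat 12 (L): throw ball5 h=3 -> lands@15:R; in-air after throw: [b6@13:R b4@14:L b5@15:R b3@16:L b1@17:R b2@18:L]
Beat 13 (R): throw ball6 h=7 -> lands@20:L; in-air after throw: [b4@14:L b5@15:R b3@16:L b1@17:R b2@18:L b6@20:L]
Beat 14 (L): throw ball4 h=7 -> lands@21:R; in-air after throw: [b5@15:R b3@16:L b1@17:R b2@18:L b6@20:L b4@21:R]
Beat 15 (R): throw ball5 h=7 -> lands@22:L; in-air after throw: [b3@16:L b1@17:R b2@18:L b6@20:L b4@21:R b5@22:L]
Beat 16 (L): throw ball3 h=3 -> lands@19:R; in-air after throw: [b1@17:R b2@18:L b3@19:R b6@20:L b4@21:R b5@22:L]
Ball 3: thrown@2 h=7 -> first land @9; rethrown@9 h=7 -> second land @16

Answer: 9 16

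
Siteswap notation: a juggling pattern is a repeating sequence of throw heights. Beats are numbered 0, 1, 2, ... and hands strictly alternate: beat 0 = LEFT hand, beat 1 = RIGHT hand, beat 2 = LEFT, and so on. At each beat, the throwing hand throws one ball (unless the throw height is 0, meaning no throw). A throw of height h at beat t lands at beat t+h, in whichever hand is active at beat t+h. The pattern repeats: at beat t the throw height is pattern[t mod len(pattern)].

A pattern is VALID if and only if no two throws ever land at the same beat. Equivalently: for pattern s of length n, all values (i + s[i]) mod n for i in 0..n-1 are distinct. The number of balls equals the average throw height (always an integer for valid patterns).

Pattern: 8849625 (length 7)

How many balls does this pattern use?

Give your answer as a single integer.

Pattern = [8, 8, 4, 9, 6, 2, 5], length n = 7
  position 0: throw height = 8, running sum = 8
  position 1: throw height = 8, running sum = 16
  position 2: throw height = 4, running sum = 20
  position 3: throw height = 9, running sum = 29
  position 4: throw height = 6, running sum = 35
  position 5: throw height = 2, running sum = 37
  position 6: throw height = 5, running sum = 42
Total sum = 42; balls = sum / n = 42 / 7 = 6

Answer: 6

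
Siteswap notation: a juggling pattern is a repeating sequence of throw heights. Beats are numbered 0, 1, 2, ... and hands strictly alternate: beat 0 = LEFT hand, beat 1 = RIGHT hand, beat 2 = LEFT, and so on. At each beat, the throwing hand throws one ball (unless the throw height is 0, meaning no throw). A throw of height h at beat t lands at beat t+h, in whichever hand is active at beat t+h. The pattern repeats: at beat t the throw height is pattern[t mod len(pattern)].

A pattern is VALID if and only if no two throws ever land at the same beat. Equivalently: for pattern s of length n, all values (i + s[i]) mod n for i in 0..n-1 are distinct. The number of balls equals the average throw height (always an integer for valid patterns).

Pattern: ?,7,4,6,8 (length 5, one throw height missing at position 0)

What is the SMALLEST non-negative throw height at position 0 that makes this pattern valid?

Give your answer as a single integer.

i=0: s[i]=? (unknown)
i=1: (1 + 7) mod 5 = 3
i=2: (2 + 4) mod 5 = 1
i=3: (3 + 6) mod 5 = 4
i=4: (4 + 8) mod 5 = 2
Known residues: [1, 2, 3, 4]; need a permutation of 0..4, so missing residue r = 0
Need (0 + s) mod 5 = 0; smallest s = (0 - 0) mod 5 = 0

Answer: 0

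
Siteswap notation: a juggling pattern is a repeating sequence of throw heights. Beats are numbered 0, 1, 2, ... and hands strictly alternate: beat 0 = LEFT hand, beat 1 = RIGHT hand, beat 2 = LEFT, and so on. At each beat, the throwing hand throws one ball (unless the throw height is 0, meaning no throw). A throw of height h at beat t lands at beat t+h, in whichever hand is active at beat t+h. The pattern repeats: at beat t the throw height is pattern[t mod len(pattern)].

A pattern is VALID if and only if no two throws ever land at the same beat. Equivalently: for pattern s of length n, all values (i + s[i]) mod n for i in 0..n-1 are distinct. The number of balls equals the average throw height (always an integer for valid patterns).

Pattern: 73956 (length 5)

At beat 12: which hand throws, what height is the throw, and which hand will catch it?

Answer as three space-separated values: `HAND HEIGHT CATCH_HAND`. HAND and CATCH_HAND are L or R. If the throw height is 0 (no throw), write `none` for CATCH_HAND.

Answer: L 9 R

Derivation:
Beat 12: 12 mod 2 = 0, so hand = L
Throw height = pattern[12 mod 5] = pattern[2] = 9
Lands at beat 12+9=21, 21 mod 2 = 1, so catch hand = R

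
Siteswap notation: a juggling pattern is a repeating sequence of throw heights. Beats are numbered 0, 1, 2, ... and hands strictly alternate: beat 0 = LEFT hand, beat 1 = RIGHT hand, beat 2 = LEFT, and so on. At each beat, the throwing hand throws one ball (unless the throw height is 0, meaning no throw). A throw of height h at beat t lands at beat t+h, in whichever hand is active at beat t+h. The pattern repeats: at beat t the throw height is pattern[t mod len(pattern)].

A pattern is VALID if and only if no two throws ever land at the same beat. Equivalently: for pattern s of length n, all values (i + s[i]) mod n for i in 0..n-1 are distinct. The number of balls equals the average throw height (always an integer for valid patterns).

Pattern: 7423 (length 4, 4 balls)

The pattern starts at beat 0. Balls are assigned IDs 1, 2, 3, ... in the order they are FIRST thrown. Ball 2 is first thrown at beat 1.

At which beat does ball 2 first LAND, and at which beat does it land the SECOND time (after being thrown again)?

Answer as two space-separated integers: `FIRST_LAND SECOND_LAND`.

Answer: 5 9

Derivation:
Beat 0 (L): throw ball1 h=7 -> lands@7:R; in-air after throw: [b1@7:R]
Beat 1 (R): throw ball2 h=4 -> lands@5:R; in-air after throw: [b2@5:R b1@7:R]
Beat 2 (L): throw ball3 h=2 -> lands@4:L; in-air after throw: [b3@4:L b2@5:R b1@7:R]
Beat 3 (R): throw ball4 h=3 -> lands@6:L; in-air after throw: [b3@4:L b2@5:R b4@6:L b1@7:R]
Beat 4 (L): throw ball3 h=7 -> lands@11:R; in-air after throw: [b2@5:R b4@6:L b1@7:R b3@11:R]
Beat 5 (R): throw ball2 h=4 -> lands@9:R; in-air after throw: [b4@6:L b1@7:R b2@9:R b3@11:R]
Beat 6 (L): throw ball4 h=2 -> lands@8:L; in-air after throw: [b1@7:R b4@8:L b2@9:R b3@11:R]
Beat 7 (R): throw ball1 h=3 -> lands@10:L; in-air after throw: [b4@8:L b2@9:R b1@10:L b3@11:R]
Beat 8 (L): throw ball4 h=7 -> lands@15:R; in-air after throw: [b2@9:R b1@10:L b3@11:R b4@15:R]
Beat 9 (R): throw ball2 h=4 -> lands@13:R; in-air after throw: [b1@10:L b3@11:R b2@13:R b4@15:R]
Ball 2: thrown@1 h=4 -> first land @5; rethrown@5 h=4 -> second land @9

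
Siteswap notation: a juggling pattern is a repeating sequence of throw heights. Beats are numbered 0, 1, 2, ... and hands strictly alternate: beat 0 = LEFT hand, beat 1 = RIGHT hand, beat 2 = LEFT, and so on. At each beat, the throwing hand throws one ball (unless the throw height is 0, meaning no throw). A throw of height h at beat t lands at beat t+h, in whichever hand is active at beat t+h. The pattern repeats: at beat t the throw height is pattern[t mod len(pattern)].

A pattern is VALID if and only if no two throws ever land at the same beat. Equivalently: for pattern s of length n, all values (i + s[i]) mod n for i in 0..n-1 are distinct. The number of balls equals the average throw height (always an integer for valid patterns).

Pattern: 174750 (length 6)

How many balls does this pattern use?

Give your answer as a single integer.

Pattern = [1, 7, 4, 7, 5, 0], length n = 6
  position 0: throw height = 1, running sum = 1
  position 1: throw height = 7, running sum = 8
  position 2: throw height = 4, running sum = 12
  position 3: throw height = 7, running sum = 19
  position 4: throw height = 5, running sum = 24
  position 5: throw height = 0, running sum = 24
Total sum = 24; balls = sum / n = 24 / 6 = 4

Answer: 4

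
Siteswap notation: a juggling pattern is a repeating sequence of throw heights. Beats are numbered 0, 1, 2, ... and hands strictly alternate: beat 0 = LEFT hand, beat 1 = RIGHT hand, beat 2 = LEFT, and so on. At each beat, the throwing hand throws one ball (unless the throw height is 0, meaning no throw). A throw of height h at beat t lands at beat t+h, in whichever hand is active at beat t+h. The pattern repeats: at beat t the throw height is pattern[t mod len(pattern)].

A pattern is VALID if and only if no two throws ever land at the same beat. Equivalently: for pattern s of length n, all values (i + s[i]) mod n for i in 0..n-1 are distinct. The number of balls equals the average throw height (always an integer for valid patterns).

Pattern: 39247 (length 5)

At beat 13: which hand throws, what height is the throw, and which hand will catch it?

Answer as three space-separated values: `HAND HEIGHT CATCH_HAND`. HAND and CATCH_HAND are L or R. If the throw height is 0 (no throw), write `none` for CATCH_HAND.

Answer: R 4 R

Derivation:
Beat 13: 13 mod 2 = 1, so hand = R
Throw height = pattern[13 mod 5] = pattern[3] = 4
Lands at beat 13+4=17, 17 mod 2 = 1, so catch hand = R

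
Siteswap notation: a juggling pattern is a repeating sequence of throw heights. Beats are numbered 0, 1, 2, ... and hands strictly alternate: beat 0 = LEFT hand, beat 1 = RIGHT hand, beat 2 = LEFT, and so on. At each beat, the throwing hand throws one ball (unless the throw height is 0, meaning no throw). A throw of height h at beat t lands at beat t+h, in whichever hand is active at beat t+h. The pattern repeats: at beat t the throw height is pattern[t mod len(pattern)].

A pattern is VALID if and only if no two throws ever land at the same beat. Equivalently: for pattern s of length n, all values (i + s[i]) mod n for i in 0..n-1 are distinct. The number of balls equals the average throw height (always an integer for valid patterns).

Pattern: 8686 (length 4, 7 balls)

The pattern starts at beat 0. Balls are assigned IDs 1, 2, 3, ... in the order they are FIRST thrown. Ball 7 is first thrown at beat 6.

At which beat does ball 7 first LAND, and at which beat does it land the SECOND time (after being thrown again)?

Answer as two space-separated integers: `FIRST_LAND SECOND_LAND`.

Beat 0 (L): throw ball1 h=8 -> lands@8:L; in-air after throw: [b1@8:L]
Beat 1 (R): throw ball2 h=6 -> lands@7:R; in-air after throw: [b2@7:R b1@8:L]
Beat 2 (L): throw ball3 h=8 -> lands@10:L; in-air after throw: [b2@7:R b1@8:L b3@10:L]
Beat 3 (R): throw ball4 h=6 -> lands@9:R; in-air after throw: [b2@7:R b1@8:L b4@9:R b3@10:L]
Beat 4 (L): throw ball5 h=8 -> lands@12:L; in-air after throw: [b2@7:R b1@8:L b4@9:R b3@10:L b5@12:L]
Beat 5 (R): throw ball6 h=6 -> lands@11:R; in-air after throw: [b2@7:R b1@8:L b4@9:R b3@10:L b6@11:R b5@12:L]
Beat 6 (L): throw ball7 h=8 -> lands@14:L; in-air after throw: [b2@7:R b1@8:L b4@9:R b3@10:L b6@11:R b5@12:L b7@14:L]
Beat 7 (R): throw ball2 h=6 -> lands@13:R; in-air after throw: [b1@8:L b4@9:R b3@10:L b6@11:R b5@12:L b2@13:R b7@14:L]
Beat 8 (L): throw ball1 h=8 -> lands@16:L; in-air after throw: [b4@9:R b3@10:L b6@11:R b5@12:L b2@13:R b7@14:L b1@16:L]
Beat 9 (R): throw ball4 h=6 -> lands@15:R; in-air after throw: [b3@10:L b6@11:R b5@12:L b2@13:R b7@14:L b4@15:R b1@16:L]
Beat 10 (L): throw ball3 h=8 -> lands@18:L; in-air after throw: [b6@11:R b5@12:L b2@13:R b7@14:L b4@15:R b1@16:L b3@18:L]
Beat 11 (R): throw ball6 h=6 -> lands@17:R; in-air after throw: [b5@12:L b2@13:R b7@14:L b4@15:R b1@16:L b6@17:R b3@18:L]
Beat 12 (L): throw ball5 h=8 -> lands@20:L; in-air after throw: [b2@13:R b7@14:L b4@15:R b1@16:L b6@17:R b3@18:L b5@20:L]
Beat 13 (R): throw ball2 h=6 -> lands@19:R; in-air after throw: [b7@14:L b4@15:R b1@16:L b6@17:R b3@18:L b2@19:R b5@20:L]
Beat 14 (L): throw ball7 h=8 -> lands@22:L; in-air after throw: [b4@15:R b1@16:L b6@17:R b3@18:L b2@19:R b5@20:L b7@22:L]
Beat 15 (R): throw ball4 h=6 -> lands@21:R; in-air after throw: [b1@16:L b6@17:R b3@18:L b2@19:R b5@20:L b4@21:R b7@22:L]
Beat 16 (L): throw ball1 h=8 -> lands@24:L; in-air after throw: [b6@17:R b3@18:L b2@19:R b5@20:L b4@21:R b7@22:L b1@24:L]
Beat 17 (R): throw ball6 h=6 -> lands@23:R; in-air after throw: [b3@18:L b2@19:R b5@20:L b4@21:R b7@22:L b6@23:R b1@24:L]
Beat 18 (L): throw ball3 h=8 -> lands@26:L; in-air after throw: [b2@19:R b5@20:L b4@21:R b7@22:L b6@23:R b1@24:L b3@26:L]
Beat 19 (R): throw ball2 h=6 -> lands@25:R; in-air after throw: [b5@20:L b4@21:R b7@22:L b6@23:R b1@24:L b2@25:R b3@26:L]
Beat 20 (L): throw ball5 h=8 -> lands@28:L; in-air after throw: [b4@21:R b7@22:L b6@23:R b1@24:L b2@25:R b3@26:L b5@28:L]
Beat 21 (R): throw ball4 h=6 -> lands@27:R; in-air after throw: [b7@22:L b6@23:R b1@24:L b2@25:R b3@26:L b4@27:R b5@28:L]
Ball 7: thrown@6 h=8 -> first land @14; rethrown@14 h=8 -> second land @22

Answer: 14 22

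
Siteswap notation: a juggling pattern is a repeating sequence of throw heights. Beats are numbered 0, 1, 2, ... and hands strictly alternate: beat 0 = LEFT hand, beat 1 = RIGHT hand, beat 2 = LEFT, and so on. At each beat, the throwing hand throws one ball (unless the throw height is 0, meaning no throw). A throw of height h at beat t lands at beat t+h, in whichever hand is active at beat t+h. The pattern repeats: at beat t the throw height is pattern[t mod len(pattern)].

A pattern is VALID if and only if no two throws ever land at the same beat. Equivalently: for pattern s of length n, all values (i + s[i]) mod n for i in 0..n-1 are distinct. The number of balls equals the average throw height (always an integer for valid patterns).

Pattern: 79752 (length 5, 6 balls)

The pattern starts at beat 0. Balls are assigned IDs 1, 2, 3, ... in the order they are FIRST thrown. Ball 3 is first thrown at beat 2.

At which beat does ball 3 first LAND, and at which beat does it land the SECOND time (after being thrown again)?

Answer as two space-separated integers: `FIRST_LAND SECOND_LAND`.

Answer: 9 11

Derivation:
Beat 0 (L): throw ball1 h=7 -> lands@7:R; in-air after throw: [b1@7:R]
Beat 1 (R): throw ball2 h=9 -> lands@10:L; in-air after throw: [b1@7:R b2@10:L]
Beat 2 (L): throw ball3 h=7 -> lands@9:R; in-air after throw: [b1@7:R b3@9:R b2@10:L]
Beat 3 (R): throw ball4 h=5 -> lands@8:L; in-air after throw: [b1@7:R b4@8:L b3@9:R b2@10:L]
Beat 4 (L): throw ball5 h=2 -> lands@6:L; in-air after throw: [b5@6:L b1@7:R b4@8:L b3@9:R b2@10:L]
Beat 5 (R): throw ball6 h=7 -> lands@12:L; in-air after throw: [b5@6:L b1@7:R b4@8:L b3@9:R b2@10:L b6@12:L]
Beat 6 (L): throw ball5 h=9 -> lands@15:R; in-air after throw: [b1@7:R b4@8:L b3@9:R b2@10:L b6@12:L b5@15:R]
Beat 7 (R): throw ball1 h=7 -> lands@14:L; in-air after throw: [b4@8:L b3@9:R b2@10:L b6@12:L b1@14:L b5@15:R]
Beat 8 (L): throw ball4 h=5 -> lands@13:R; in-air after throw: [b3@9:R b2@10:L b6@12:L b4@13:R b1@14:L b5@15:R]
Beat 9 (R): throw ball3 h=2 -> lands@11:R; in-air after throw: [b2@10:L b3@11:R b6@12:L b4@13:R b1@14:L b5@15:R]
Beat 10 (L): throw ball2 h=7 -> lands@17:R; in-air after throw: [b3@11:R b6@12:L b4@13:R b1@14:L b5@15:R b2@17:R]
Beat 11 (R): throw ball3 h=9 -> lands@20:L; in-air after throw: [b6@12:L b4@13:R b1@14:L b5@15:R b2@17:R b3@20:L]
Ball 3: thrown@2 h=7 -> first land @9; rethrown@9 h=2 -> second land @11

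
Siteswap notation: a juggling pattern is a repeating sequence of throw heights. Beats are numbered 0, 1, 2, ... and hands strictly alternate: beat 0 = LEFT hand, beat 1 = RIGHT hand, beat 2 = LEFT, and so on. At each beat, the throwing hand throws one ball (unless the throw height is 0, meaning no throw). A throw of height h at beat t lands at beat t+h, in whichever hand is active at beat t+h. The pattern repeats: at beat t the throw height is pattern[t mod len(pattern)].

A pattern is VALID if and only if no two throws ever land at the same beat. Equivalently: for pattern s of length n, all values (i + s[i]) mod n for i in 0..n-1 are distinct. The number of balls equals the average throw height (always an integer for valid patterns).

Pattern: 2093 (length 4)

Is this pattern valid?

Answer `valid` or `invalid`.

i=0: (i + s[i]) mod n = (0 + 2) mod 4 = 2
i=1: (i + s[i]) mod n = (1 + 0) mod 4 = 1
i=2: (i + s[i]) mod n = (2 + 9) mod 4 = 3
i=3: (i + s[i]) mod n = (3 + 3) mod 4 = 2
Residues: [2, 1, 3, 2], distinct: False

Answer: invalid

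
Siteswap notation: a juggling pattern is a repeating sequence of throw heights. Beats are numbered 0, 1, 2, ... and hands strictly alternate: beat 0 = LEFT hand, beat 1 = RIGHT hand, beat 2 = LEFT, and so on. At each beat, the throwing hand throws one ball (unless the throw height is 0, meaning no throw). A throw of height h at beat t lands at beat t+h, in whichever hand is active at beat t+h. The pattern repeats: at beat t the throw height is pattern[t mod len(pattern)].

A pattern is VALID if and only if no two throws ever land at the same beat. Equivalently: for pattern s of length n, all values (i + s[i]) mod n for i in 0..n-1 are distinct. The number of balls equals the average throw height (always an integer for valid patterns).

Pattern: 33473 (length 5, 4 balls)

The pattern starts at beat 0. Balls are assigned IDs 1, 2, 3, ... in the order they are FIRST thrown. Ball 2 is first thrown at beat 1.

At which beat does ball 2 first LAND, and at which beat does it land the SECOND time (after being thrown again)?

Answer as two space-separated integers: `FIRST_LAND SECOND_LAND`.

Beat 0 (L): throw ball1 h=3 -> lands@3:R; in-air after throw: [b1@3:R]
Beat 1 (R): throw ball2 h=3 -> lands@4:L; in-air after throw: [b1@3:R b2@4:L]
Beat 2 (L): throw ball3 h=4 -> lands@6:L; in-air after throw: [b1@3:R b2@4:L b3@6:L]
Beat 3 (R): throw ball1 h=7 -> lands@10:L; in-air after throw: [b2@4:L b3@6:L b1@10:L]
Beat 4 (L): throw ball2 h=3 -> lands@7:R; in-air after throw: [b3@6:L b2@7:R b1@10:L]
Beat 5 (R): throw ball4 h=3 -> lands@8:L; in-air after throw: [b3@6:L b2@7:R b4@8:L b1@10:L]
Beat 6 (L): throw ball3 h=3 -> lands@9:R; in-air after throw: [b2@7:R b4@8:L b3@9:R b1@10:L]
Beat 7 (R): throw ball2 h=4 -> lands@11:R; in-air after throw: [b4@8:L b3@9:R b1@10:L b2@11:R]
Ball 2: thrown@1 h=3 -> first land @4; rethrown@4 h=3 -> second land @7

Answer: 4 7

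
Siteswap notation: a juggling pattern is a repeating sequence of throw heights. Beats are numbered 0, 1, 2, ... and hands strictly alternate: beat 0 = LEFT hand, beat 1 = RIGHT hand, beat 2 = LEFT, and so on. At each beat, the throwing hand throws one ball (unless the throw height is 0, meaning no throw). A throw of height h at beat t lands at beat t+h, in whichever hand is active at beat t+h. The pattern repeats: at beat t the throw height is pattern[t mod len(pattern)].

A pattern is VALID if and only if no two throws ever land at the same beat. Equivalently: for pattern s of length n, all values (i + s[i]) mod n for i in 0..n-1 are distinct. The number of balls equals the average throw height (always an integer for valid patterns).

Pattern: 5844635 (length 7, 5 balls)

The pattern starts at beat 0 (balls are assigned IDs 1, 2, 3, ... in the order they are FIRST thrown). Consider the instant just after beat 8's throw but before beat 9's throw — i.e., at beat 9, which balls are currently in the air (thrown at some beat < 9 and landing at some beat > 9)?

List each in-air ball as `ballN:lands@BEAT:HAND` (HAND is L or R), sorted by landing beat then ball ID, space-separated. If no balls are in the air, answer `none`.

Answer: ball5:lands@10:L ball3:lands@11:R ball4:lands@12:L ball1:lands@16:L

Derivation:
Beat 0 (L): throw ball1 h=5 -> lands@5:R; in-air after throw: [b1@5:R]
Beat 1 (R): throw ball2 h=8 -> lands@9:R; in-air after throw: [b1@5:R b2@9:R]
Beat 2 (L): throw ball3 h=4 -> lands@6:L; in-air after throw: [b1@5:R b3@6:L b2@9:R]
Beat 3 (R): throw ball4 h=4 -> lands@7:R; in-air after throw: [b1@5:R b3@6:L b4@7:R b2@9:R]
Beat 4 (L): throw ball5 h=6 -> lands@10:L; in-air after throw: [b1@5:R b3@6:L b4@7:R b2@9:R b5@10:L]
Beat 5 (R): throw ball1 h=3 -> lands@8:L; in-air after throw: [b3@6:L b4@7:R b1@8:L b2@9:R b5@10:L]
Beat 6 (L): throw ball3 h=5 -> lands@11:R; in-air after throw: [b4@7:R b1@8:L b2@9:R b5@10:L b3@11:R]
Beat 7 (R): throw ball4 h=5 -> lands@12:L; in-air after throw: [b1@8:L b2@9:R b5@10:L b3@11:R b4@12:L]
Beat 8 (L): throw ball1 h=8 -> lands@16:L; in-air after throw: [b2@9:R b5@10:L b3@11:R b4@12:L b1@16:L]
Beat 9 (R): throw ball2 h=4 -> lands@13:R; in-air after throw: [b5@10:L b3@11:R b4@12:L b2@13:R b1@16:L]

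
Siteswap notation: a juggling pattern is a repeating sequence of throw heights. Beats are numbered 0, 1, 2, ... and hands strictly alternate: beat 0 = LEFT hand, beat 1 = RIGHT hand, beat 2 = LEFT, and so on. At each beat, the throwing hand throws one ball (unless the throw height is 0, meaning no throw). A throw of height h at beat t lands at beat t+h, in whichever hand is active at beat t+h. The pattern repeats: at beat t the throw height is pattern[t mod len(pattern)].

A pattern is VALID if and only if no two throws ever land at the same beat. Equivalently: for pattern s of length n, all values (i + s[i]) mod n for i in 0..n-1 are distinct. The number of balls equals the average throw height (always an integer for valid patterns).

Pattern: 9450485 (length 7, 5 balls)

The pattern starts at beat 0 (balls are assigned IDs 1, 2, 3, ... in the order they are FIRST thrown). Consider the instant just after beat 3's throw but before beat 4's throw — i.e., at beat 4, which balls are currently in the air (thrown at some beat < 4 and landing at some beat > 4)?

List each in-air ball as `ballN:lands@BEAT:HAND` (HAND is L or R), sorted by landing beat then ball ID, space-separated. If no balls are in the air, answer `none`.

Answer: ball2:lands@5:R ball3:lands@7:R ball1:lands@9:R

Derivation:
Beat 0 (L): throw ball1 h=9 -> lands@9:R; in-air after throw: [b1@9:R]
Beat 1 (R): throw ball2 h=4 -> lands@5:R; in-air after throw: [b2@5:R b1@9:R]
Beat 2 (L): throw ball3 h=5 -> lands@7:R; in-air after throw: [b2@5:R b3@7:R b1@9:R]
Beat 4 (L): throw ball4 h=4 -> lands@8:L; in-air after throw: [b2@5:R b3@7:R b4@8:L b1@9:R]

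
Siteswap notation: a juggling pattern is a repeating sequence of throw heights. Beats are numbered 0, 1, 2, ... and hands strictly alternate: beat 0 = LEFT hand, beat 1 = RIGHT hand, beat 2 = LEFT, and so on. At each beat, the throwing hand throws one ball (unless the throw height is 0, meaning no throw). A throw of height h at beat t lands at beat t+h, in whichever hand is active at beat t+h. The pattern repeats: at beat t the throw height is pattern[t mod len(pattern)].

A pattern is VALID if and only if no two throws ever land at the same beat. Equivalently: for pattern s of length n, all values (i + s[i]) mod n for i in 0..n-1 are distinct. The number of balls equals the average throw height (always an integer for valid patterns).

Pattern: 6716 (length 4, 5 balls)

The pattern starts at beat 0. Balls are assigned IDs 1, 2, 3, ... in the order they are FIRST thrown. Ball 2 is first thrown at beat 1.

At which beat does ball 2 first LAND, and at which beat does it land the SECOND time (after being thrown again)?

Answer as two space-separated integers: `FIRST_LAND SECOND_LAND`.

Beat 0 (L): throw ball1 h=6 -> lands@6:L; in-air after throw: [b1@6:L]
Beat 1 (R): throw ball2 h=7 -> lands@8:L; in-air after throw: [b1@6:L b2@8:L]
Beat 2 (L): throw ball3 h=1 -> lands@3:R; in-air after throw: [b3@3:R b1@6:L b2@8:L]
Beat 3 (R): throw ball3 h=6 -> lands@9:R; in-air after throw: [b1@6:L b2@8:L b3@9:R]
Beat 4 (L): throw ball4 h=6 -> lands@10:L; in-air after throw: [b1@6:L b2@8:L b3@9:R b4@10:L]
Beat 5 (R): throw ball5 h=7 -> lands@12:L; in-air after throw: [b1@6:L b2@8:L b3@9:R b4@10:L b5@12:L]
Beat 6 (L): throw ball1 h=1 -> lands@7:R; in-air after throw: [b1@7:R b2@8:L b3@9:R b4@10:L b5@12:L]
Beat 7 (R): throw ball1 h=6 -> lands@13:R; in-air after throw: [b2@8:L b3@9:R b4@10:L b5@12:L b1@13:R]
Beat 8 (L): throw ball2 h=6 -> lands@14:L; in-air after throw: [b3@9:R b4@10:L b5@12:L b1@13:R b2@14:L]
Beat 9 (R): throw ball3 h=7 -> lands@16:L; in-air after throw: [b4@10:L b5@12:L b1@13:R b2@14:L b3@16:L]
Beat 10 (L): throw ball4 h=1 -> lands@11:R; in-air after throw: [b4@11:R b5@12:L b1@13:R b2@14:L b3@16:L]
Beat 11 (R): throw ball4 h=6 -> lands@17:R; in-air after throw: [b5@12:L b1@13:R b2@14:L b3@16:L b4@17:R]
Beat 12 (L): throw ball5 h=6 -> lands@18:L; in-air after throw: [b1@13:R b2@14:L b3@16:L b4@17:R b5@18:L]
Beat 13 (R): throw ball1 h=7 -> lands@20:L; in-air after throw: [b2@14:L b3@16:L b4@17:R b5@18:L b1@20:L]
Beat 14 (L): throw ball2 h=1 -> lands@15:R; in-air after throw: [b2@15:R b3@16:L b4@17:R b5@18:L b1@20:L]
Ball 2: thrown@1 h=7 -> first land @8; rethrown@8 h=6 -> second land @14

Answer: 8 14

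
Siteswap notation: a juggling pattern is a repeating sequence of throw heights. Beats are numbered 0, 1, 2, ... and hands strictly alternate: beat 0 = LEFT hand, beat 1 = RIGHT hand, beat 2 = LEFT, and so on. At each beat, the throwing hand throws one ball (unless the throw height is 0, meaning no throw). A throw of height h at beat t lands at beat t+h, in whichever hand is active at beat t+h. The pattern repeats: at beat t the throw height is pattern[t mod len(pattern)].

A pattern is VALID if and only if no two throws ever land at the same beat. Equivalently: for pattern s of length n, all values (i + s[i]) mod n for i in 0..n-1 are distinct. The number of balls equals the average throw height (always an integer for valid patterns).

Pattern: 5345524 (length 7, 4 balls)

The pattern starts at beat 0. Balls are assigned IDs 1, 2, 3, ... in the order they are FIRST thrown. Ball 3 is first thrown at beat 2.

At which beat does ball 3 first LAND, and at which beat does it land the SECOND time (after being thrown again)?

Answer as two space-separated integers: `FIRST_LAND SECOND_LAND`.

Beat 0 (L): throw ball1 h=5 -> lands@5:R; in-air after throw: [b1@5:R]
Beat 1 (R): throw ball2 h=3 -> lands@4:L; in-air after throw: [b2@4:L b1@5:R]
Beat 2 (L): throw ball3 h=4 -> lands@6:L; in-air after throw: [b2@4:L b1@5:R b3@6:L]
Beat 3 (R): throw ball4 h=5 -> lands@8:L; in-air after throw: [b2@4:L b1@5:R b3@6:L b4@8:L]
Beat 4 (L): throw ball2 h=5 -> lands@9:R; in-air after throw: [b1@5:R b3@6:L b4@8:L b2@9:R]
Beat 5 (R): throw ball1 h=2 -> lands@7:R; in-air after throw: [b3@6:L b1@7:R b4@8:L b2@9:R]
Beat 6 (L): throw ball3 h=4 -> lands@10:L; in-air after throw: [b1@7:R b4@8:L b2@9:R b3@10:L]
Beat 7 (R): throw ball1 h=5 -> lands@12:L; in-air after throw: [b4@8:L b2@9:R b3@10:L b1@12:L]
Beat 8 (L): throw ball4 h=3 -> lands@11:R; in-air after throw: [b2@9:R b3@10:L b4@11:R b1@12:L]
Beat 9 (R): throw ball2 h=4 -> lands@13:R; in-air after throw: [b3@10:L b4@11:R b1@12:L b2@13:R]
Beat 10 (L): throw ball3 h=5 -> lands@15:R; in-air after throw: [b4@11:R b1@12:L b2@13:R b3@15:R]
Ball 3: thrown@2 h=4 -> first land @6; rethrown@6 h=4 -> second land @10

Answer: 6 10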